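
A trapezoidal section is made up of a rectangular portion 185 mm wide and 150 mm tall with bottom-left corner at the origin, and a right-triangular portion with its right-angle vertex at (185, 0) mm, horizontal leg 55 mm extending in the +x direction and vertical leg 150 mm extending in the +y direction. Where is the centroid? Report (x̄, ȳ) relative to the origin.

rectangular portion: A = 185 × 150 = 27750.00, centroid at (92.50, 75.00).
triangular portion: A = ½·55·150 = 4125.00, centroid at (203.33, 50.00).
ΣA = 31875.00 mm², ΣAx̄ = 3405625.00 mm³, ΣAȳ = 2287500.00 mm³.
x̄ = 3405625.00/31875.00 = 106.84 mm; ȳ = 2287500.00/31875.00 = 71.76 mm.

x̄ = 106.84 mm, ȳ = 71.76 mm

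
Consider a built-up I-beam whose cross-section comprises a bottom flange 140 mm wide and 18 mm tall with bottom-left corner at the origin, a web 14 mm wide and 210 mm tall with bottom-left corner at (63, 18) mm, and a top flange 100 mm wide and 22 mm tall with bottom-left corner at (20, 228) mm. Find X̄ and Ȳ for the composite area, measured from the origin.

bottom flange: A = 140 × 18 = 2520.00, centroid at (70.00, 9.00).
web: A = 14 × 210 = 2940.00, centroid at (70.00, 123.00).
top flange: A = 100 × 22 = 2200.00, centroid at (70.00, 239.00).
ΣA = 7660.00 mm², ΣAX̄ = 536200.00 mm³, ΣAȲ = 910100.00 mm³.
X̄ = 536200.00/7660.00 = 70.00 mm; Ȳ = 910100.00/7660.00 = 118.81 mm.

X̄ = 70.00 mm, Ȳ = 118.81 mm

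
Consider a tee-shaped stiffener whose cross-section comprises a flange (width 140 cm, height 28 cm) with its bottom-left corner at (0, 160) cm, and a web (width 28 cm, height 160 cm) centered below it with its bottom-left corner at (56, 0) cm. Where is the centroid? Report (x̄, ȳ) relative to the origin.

Part | A | x̄ᵢ | ȳᵢ | A·x̄ᵢ | A·ȳᵢ
web | 4480.00 | 70.00 | 80.00 | 313600.00 | 358400.00
flange | 3920.00 | 70.00 | 174.00 | 274400.00 | 682080.00
Σ | 8400.00 |  |  | 588000.00 | 1040480.00
x̄ = 588000.00 / 8400.00 = 70.00 cm
ȳ = 1040480.00 / 8400.00 = 123.87 cm

x̄ = 70.00 cm, ȳ = 123.87 cm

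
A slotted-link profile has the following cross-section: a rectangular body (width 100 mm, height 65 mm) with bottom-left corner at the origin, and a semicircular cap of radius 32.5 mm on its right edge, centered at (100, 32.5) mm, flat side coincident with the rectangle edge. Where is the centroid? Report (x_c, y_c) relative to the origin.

rectangular body: A = 100 × 65 = 6500.00, centroid at (50.00, 32.50).
semicircular end: A = ½π·32.5² = 1659.15, centroid at (113.79, 32.50).
ΣA = 8159.15 mm², ΣAx_c = 513800.78 mm³, ΣAy_c = 265172.49 mm³.
x_c = 513800.78/8159.15 = 62.97 mm; y_c = 265172.49/8159.15 = 32.50 mm.

x_c = 62.97 mm, y_c = 32.50 mm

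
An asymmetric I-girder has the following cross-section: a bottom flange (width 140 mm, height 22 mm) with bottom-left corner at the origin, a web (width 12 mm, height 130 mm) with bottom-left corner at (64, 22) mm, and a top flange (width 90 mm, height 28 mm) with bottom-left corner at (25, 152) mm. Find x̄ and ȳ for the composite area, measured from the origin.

Part | A | x̄ᵢ | ȳᵢ | A·x̄ᵢ | A·ȳᵢ
bottom flange | 3080.00 | 70.00 | 11.00 | 215600.00 | 33880.00
web | 1560.00 | 70.00 | 87.00 | 109200.00 | 135720.00
top flange | 2520.00 | 70.00 | 166.00 | 176400.00 | 418320.00
Σ | 7160.00 |  |  | 501200.00 | 587920.00
x̄ = 501200.00 / 7160.00 = 70.00 mm
ȳ = 587920.00 / 7160.00 = 82.11 mm

x̄ = 70.00 mm, ȳ = 82.11 mm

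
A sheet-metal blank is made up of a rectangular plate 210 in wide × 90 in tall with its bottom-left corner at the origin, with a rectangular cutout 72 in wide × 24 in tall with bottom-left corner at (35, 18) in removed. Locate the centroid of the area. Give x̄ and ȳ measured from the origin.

x̄ = 108.42 in, ȳ = 46.51 in

plate: A = 210 × 90 = 18900.00, centroid at (105.00, 45.00).
hole: A = −(72 × 24) = -1728.00, centroid at (71.00, 30.00).
ΣA = 17172.00 in², ΣAx̄ = 1861812.00 in³, ΣAȳ = 798660.00 in³.
x̄ = 1861812.00/17172.00 = 108.42 in; ȳ = 798660.00/17172.00 = 46.51 in.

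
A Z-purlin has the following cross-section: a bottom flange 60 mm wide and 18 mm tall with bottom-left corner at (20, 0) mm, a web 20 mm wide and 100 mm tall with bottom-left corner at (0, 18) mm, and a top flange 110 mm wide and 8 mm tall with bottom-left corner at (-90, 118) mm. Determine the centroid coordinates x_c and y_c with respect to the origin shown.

x_c = 10.91 mm, y_c = 63.91 mm

bottom flange: A = 60 × 18 = 1080.00, centroid at (50.00, 9.00).
web: A = 20 × 100 = 2000.00, centroid at (10.00, 68.00).
top flange: A = 110 × 8 = 880.00, centroid at (-35.00, 122.00).
ΣA = 3960.00 mm², ΣAx_c = 43200.00 mm³, ΣAy_c = 253080.00 mm³.
x_c = 43200.00/3960.00 = 10.91 mm; y_c = 253080.00/3960.00 = 63.91 mm.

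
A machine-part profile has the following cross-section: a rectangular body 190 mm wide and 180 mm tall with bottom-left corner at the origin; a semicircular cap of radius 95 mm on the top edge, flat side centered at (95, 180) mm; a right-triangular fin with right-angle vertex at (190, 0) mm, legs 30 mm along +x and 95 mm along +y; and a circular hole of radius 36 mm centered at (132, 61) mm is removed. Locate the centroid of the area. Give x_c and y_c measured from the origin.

x_c = 94.98 mm, y_c = 131.16 mm

rectangular body: A = 190 × 180 = 34200.00, centroid at (95.00, 90.00).
semicircular top: A = ½π·95² = 14176.44, centroid at (95.00, 220.32).
triangular fin: A = ½·30·95 = 1425.00, centroid at (200.00, 31.67).
hole: A = −π·36² = -4071.50, centroid at (132.00, 61.00).
ΣA = 45729.93 mm², ΣAx_c = 4343322.96 mm³, ΣAy_c = 5998105.22 mm³.
x_c = 4343322.96/45729.93 = 94.98 mm; y_c = 5998105.22/45729.93 = 131.16 mm.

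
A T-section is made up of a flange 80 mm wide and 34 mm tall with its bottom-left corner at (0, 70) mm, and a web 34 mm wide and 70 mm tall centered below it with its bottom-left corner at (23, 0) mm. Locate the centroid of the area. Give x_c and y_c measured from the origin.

Part | A | x̄ᵢ | ȳᵢ | A·x̄ᵢ | A·ȳᵢ
web | 2380.00 | 40.00 | 35.00 | 95200.00 | 83300.00
flange | 2720.00 | 40.00 | 87.00 | 108800.00 | 236640.00
Σ | 5100.00 |  |  | 204000.00 | 319940.00
x_c = 204000.00 / 5100.00 = 40.00 mm
y_c = 319940.00 / 5100.00 = 62.73 mm

x_c = 40.00 mm, y_c = 62.73 mm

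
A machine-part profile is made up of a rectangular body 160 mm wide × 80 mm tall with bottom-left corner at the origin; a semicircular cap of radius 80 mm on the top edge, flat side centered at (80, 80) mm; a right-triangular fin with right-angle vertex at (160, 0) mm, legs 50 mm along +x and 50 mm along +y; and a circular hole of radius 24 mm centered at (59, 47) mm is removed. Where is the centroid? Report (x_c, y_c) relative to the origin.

Part | A | x̄ᵢ | ȳᵢ | A·x̄ᵢ | A·ȳᵢ
rectangular body | 12800.00 | 80.00 | 40.00 | 1024000.00 | 512000.00
semicircular top | 10053.10 | 80.00 | 113.95 | 804247.72 | 1145581.05
triangular fin | 1250.00 | 176.67 | 16.67 | 220833.33 | 20833.33
hole | -1809.56 | 59.00 | 47.00 | -106763.88 | -85049.20
Σ | 22293.54 |  |  | 1942317.17 | 1593365.19
x_c = 1942317.17 / 22293.54 = 87.12 mm
y_c = 1593365.19 / 22293.54 = 71.47 mm

x_c = 87.12 mm, y_c = 71.47 mm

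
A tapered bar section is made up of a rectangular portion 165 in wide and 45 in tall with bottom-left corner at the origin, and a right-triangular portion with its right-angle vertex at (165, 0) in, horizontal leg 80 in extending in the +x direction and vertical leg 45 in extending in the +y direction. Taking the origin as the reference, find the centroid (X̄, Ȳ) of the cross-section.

rectangular portion: A = 165 × 45 = 7425.00, centroid at (82.50, 22.50).
triangular portion: A = ½·80·45 = 1800.00, centroid at (191.67, 15.00).
ΣA = 9225.00 in²
ΣAX̄ = (7425.00)(82.50) + (1800.00)(191.67) = 957562.50 in³
ΣAȲ = (7425.00)(22.50) + (1800.00)(15.00) = 194062.50 in³
X̄ = 957562.50 / 9225.00 = 103.80 in
Ȳ = 194062.50 / 9225.00 = 21.04 in

X̄ = 103.80 in, Ȳ = 21.04 in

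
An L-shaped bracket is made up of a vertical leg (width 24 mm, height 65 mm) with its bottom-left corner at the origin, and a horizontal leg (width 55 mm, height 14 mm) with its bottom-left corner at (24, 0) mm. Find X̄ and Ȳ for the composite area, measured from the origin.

X̄ = 25.05 mm, Ȳ = 24.07 mm

vertical leg: A = 24 × 65 = 1560.00, centroid at (12.00, 32.50).
horizontal leg: A = 55 × 14 = 770.00, centroid at (51.50, 7.00).
ΣA = 2330.00 mm², ΣAX̄ = 58375.00 mm³, ΣAȲ = 56090.00 mm³.
X̄ = 58375.00/2330.00 = 25.05 mm; Ȳ = 56090.00/2330.00 = 24.07 mm.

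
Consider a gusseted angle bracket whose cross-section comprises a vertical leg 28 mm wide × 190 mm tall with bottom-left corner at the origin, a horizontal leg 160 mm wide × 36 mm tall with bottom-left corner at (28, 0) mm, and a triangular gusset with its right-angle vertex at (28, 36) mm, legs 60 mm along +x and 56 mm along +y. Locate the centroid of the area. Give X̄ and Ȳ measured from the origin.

X̄ = 60.91 mm, Ȳ = 54.93 mm

vertical leg: A = 28 × 190 = 5320.00, centroid at (14.00, 95.00).
horizontal leg: A = 160 × 36 = 5760.00, centroid at (108.00, 18.00).
gusset: A = ½·60·56 = 1680.00, centroid at (48.00, 54.67).
ΣA = 12760.00 mm², ΣAX̄ = 777200.00 mm³, ΣAȲ = 700920.00 mm³.
X̄ = 777200.00/12760.00 = 60.91 mm; Ȳ = 700920.00/12760.00 = 54.93 mm.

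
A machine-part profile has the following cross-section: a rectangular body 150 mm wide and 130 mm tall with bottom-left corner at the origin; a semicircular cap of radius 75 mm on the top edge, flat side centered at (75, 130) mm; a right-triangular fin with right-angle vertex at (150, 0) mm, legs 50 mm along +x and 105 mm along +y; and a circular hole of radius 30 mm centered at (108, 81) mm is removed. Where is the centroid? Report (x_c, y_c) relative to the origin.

rectangular body: A = 150 × 130 = 19500.00, centroid at (75.00, 65.00).
semicircular top: A = ½π·75² = 8835.73, centroid at (75.00, 161.83).
triangular fin: A = ½·50·105 = 2625.00, centroid at (166.67, 35.00).
hole: A = −π·30² = -2827.43, centroid at (108.00, 81.00).
ΣA = 28133.30 mm², ΣAx_c = 2257316.89 mm³, ΣAy_c = 2560247.71 mm³.
x_c = 2257316.89/28133.30 = 80.24 mm; y_c = 2560247.71/28133.30 = 91.00 mm.

x_c = 80.24 mm, y_c = 91.00 mm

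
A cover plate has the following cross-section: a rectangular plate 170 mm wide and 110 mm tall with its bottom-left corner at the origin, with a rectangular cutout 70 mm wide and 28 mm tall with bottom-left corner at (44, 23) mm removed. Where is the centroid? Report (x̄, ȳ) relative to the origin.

Part | A | x̄ᵢ | ȳᵢ | A·x̄ᵢ | A·ȳᵢ
plate | 18700.00 | 85.00 | 55.00 | 1589500.00 | 1028500.00
hole | -1960.00 | 79.00 | 37.00 | -154840.00 | -72520.00
Σ | 16740.00 |  |  | 1434660.00 | 955980.00
x̄ = 1434660.00 / 16740.00 = 85.70 mm
ȳ = 955980.00 / 16740.00 = 57.11 mm

x̄ = 85.70 mm, ȳ = 57.11 mm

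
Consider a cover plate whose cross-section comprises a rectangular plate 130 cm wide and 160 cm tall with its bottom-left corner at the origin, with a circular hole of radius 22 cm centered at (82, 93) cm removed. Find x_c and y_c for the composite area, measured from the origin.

x_c = 63.66 cm, y_c = 78.97 cm

plate: A = 130 × 160 = 20800.00, centroid at (65.00, 80.00).
hole: A = −π·22² = -1520.53, centroid at (82.00, 93.00).
ΣA = 19279.47 cm²
ΣAx_c = (20800.00)(65.00) + (-1520.53)(82.00) = 1227316.47 cm³
ΣAy_c = (20800.00)(80.00) + (-1520.53)(93.00) = 1522590.63 cm³
x_c = 1227316.47 / 19279.47 = 63.66 cm
y_c = 1522590.63 / 19279.47 = 78.97 cm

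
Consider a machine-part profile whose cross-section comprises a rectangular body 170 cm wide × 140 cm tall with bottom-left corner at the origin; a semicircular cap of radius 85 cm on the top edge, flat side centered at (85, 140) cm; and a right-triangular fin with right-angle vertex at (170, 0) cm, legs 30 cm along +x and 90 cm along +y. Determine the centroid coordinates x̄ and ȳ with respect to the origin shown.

x̄ = 88.51 cm, ȳ = 101.50 cm

rectangular body: A = 170 × 140 = 23800.00, centroid at (85.00, 70.00).
semicircular top: A = ½π·85² = 11349.00, centroid at (85.00, 176.08).
triangular fin: A = ½·30·90 = 1350.00, centroid at (180.00, 30.00).
ΣA = 36499.00 cm²
ΣAx̄ = (23800.00)(85.00) + (11349.00)(85.00) + (1350.00)(180.00) = 3230665.29 cm³
ΣAȳ = (23800.00)(70.00) + (11349.00)(176.08) + (1350.00)(30.00) = 3704777.15 cm³
x̄ = 3230665.29 / 36499.00 = 88.51 cm
ȳ = 3704777.15 / 36499.00 = 101.50 cm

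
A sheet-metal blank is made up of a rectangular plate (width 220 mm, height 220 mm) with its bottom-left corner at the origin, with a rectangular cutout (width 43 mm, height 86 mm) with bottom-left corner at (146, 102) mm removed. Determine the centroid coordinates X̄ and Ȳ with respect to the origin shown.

plate: A = 220 × 220 = 48400.00, centroid at (110.00, 110.00).
hole: A = −(43 × 86) = -3698.00, centroid at (167.50, 145.00).
ΣA = 44702.00 mm²
ΣAX̄ = (48400.00)(110.00) + (-3698.00)(167.50) = 4704585.00 mm³
ΣAȲ = (48400.00)(110.00) + (-3698.00)(145.00) = 4787790.00 mm³
X̄ = 4704585.00 / 44702.00 = 105.24 mm
Ȳ = 4787790.00 / 44702.00 = 107.10 mm

X̄ = 105.24 mm, Ȳ = 107.10 mm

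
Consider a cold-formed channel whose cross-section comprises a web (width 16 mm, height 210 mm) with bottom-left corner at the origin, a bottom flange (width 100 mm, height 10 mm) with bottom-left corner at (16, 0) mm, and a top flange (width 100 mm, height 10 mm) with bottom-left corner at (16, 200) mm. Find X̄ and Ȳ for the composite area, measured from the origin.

X̄ = 29.64 mm, Ȳ = 105.00 mm

web: A = 16 × 210 = 3360.00, centroid at (8.00, 105.00).
bottom flange: A = 100 × 10 = 1000.00, centroid at (66.00, 5.00).
top flange: A = 100 × 10 = 1000.00, centroid at (66.00, 205.00).
ΣA = 5360.00 mm²
ΣAX̄ = (3360.00)(8.00) + (1000.00)(66.00) + (1000.00)(66.00) = 158880.00 mm³
ΣAȲ = (3360.00)(105.00) + (1000.00)(5.00) + (1000.00)(205.00) = 562800.00 mm³
X̄ = 158880.00 / 5360.00 = 29.64 mm
Ȳ = 562800.00 / 5360.00 = 105.00 mm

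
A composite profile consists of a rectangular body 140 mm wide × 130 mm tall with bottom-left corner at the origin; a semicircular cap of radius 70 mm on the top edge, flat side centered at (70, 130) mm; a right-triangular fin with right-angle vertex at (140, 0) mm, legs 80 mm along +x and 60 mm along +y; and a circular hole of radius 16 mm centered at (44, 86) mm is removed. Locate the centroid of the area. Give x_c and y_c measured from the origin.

Part | A | x̄ᵢ | ȳᵢ | A·x̄ᵢ | A·ȳᵢ
rectangular body | 18200.00 | 70.00 | 65.00 | 1274000.00 | 1183000.00
semicircular top | 7696.90 | 70.00 | 159.71 | 538783.14 | 1229263.93
triangular fin | 2400.00 | 166.67 | 20.00 | 400000.00 | 48000.00
hole | -804.25 | 44.00 | 86.00 | -35386.90 | -69165.30
Σ | 27492.65 |  |  | 2177396.24 | 2391098.62
x_c = 2177396.24 / 27492.65 = 79.20 mm
y_c = 2391098.62 / 27492.65 = 86.97 mm

x_c = 79.20 mm, y_c = 86.97 mm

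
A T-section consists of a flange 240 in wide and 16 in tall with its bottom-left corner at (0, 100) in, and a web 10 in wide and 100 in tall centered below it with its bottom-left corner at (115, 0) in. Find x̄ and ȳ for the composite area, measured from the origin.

x̄ = 120.00 in, ȳ = 96.02 in

web: A = 10 × 100 = 1000.00, centroid at (120.00, 50.00).
flange: A = 240 × 16 = 3840.00, centroid at (120.00, 108.00).
ΣA = 4840.00 in², ΣAx̄ = 580800.00 in³, ΣAȳ = 464720.00 in³.
x̄ = 580800.00/4840.00 = 120.00 in; ȳ = 464720.00/4840.00 = 96.02 in.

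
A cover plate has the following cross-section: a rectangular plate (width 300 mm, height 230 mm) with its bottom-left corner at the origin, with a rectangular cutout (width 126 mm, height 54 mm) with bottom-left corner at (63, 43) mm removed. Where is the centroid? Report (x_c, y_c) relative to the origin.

x_c = 152.63 mm, y_c = 119.92 mm

plate: A = 300 × 230 = 69000.00, centroid at (150.00, 115.00).
hole: A = −(126 × 54) = -6804.00, centroid at (126.00, 70.00).
ΣA = 62196.00 mm², ΣAx_c = 9492696.00 mm³, ΣAy_c = 7458720.00 mm³.
x_c = 9492696.00/62196.00 = 152.63 mm; y_c = 7458720.00/62196.00 = 119.92 mm.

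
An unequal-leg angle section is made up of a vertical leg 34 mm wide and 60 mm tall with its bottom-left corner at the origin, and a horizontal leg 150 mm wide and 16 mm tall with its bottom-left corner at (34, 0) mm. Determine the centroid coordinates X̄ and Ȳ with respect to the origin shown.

X̄ = 66.73 mm, Ȳ = 18.11 mm

Part | A | x̄ᵢ | ȳᵢ | A·x̄ᵢ | A·ȳᵢ
vertical leg | 2040.00 | 17.00 | 30.00 | 34680.00 | 61200.00
horizontal leg | 2400.00 | 109.00 | 8.00 | 261600.00 | 19200.00
Σ | 4440.00 |  |  | 296280.00 | 80400.00
X̄ = 296280.00 / 4440.00 = 66.73 mm
Ȳ = 80400.00 / 4440.00 = 18.11 mm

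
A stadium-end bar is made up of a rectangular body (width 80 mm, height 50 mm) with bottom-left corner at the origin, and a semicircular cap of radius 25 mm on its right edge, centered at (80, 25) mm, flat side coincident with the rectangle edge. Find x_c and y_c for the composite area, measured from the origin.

Part | A | x̄ᵢ | ȳᵢ | A·x̄ᵢ | A·ȳᵢ
rectangular body | 4000.00 | 40.00 | 25.00 | 160000.00 | 100000.00
semicircular end | 981.75 | 90.61 | 25.00 | 88956.48 | 24543.69
Σ | 4981.75 |  |  | 248956.48 | 124543.69
x_c = 248956.48 / 4981.75 = 49.97 mm
y_c = 124543.69 / 4981.75 = 25.00 mm

x_c = 49.97 mm, y_c = 25.00 mm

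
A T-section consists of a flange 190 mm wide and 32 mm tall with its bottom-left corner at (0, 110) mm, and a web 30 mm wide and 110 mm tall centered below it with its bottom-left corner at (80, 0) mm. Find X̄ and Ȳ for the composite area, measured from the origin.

web: A = 30 × 110 = 3300.00, centroid at (95.00, 55.00).
flange: A = 190 × 32 = 6080.00, centroid at (95.00, 126.00).
ΣA = 9380.00 mm²
ΣAX̄ = (3300.00)(95.00) + (6080.00)(95.00) = 891100.00 mm³
ΣAȲ = (3300.00)(55.00) + (6080.00)(126.00) = 947580.00 mm³
X̄ = 891100.00 / 9380.00 = 95.00 mm
Ȳ = 947580.00 / 9380.00 = 101.02 mm

X̄ = 95.00 mm, Ȳ = 101.02 mm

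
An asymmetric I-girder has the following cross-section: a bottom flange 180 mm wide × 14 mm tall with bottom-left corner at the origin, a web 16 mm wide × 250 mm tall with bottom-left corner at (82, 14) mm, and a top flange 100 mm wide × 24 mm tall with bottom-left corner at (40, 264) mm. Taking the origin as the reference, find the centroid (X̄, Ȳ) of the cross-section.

X̄ = 90.00 mm, Ȳ = 138.57 mm

bottom flange: A = 180 × 14 = 2520.00, centroid at (90.00, 7.00).
web: A = 16 × 250 = 4000.00, centroid at (90.00, 139.00).
top flange: A = 100 × 24 = 2400.00, centroid at (90.00, 276.00).
ΣA = 8920.00 mm², ΣAX̄ = 802800.00 mm³, ΣAȲ = 1236040.00 mm³.
X̄ = 802800.00/8920.00 = 90.00 mm; Ȳ = 1236040.00/8920.00 = 138.57 mm.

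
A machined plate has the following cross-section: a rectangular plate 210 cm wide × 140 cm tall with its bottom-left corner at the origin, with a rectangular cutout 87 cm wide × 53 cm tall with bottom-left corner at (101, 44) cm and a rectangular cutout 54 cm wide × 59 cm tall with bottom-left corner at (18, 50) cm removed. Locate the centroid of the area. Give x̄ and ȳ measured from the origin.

x̄ = 105.42 cm, ȳ = 68.49 cm

plate: A = 210 × 140 = 29400.00, centroid at (105.00, 70.00).
hole 1: A = −(87 × 53) = -4611.00, centroid at (144.50, 70.50).
hole 2: A = −(54 × 59) = -3186.00, centroid at (45.00, 79.50).
ΣA = 21603.00 cm²
ΣAx̄ = (29400.00)(105.00) + (-4611.00)(144.50) + (-3186.00)(45.00) = 2277340.50 cm³
ΣAȳ = (29400.00)(70.00) + (-4611.00)(70.50) + (-3186.00)(79.50) = 1479637.50 cm³
x̄ = 2277340.50 / 21603.00 = 105.42 cm
ȳ = 1479637.50 / 21603.00 = 68.49 cm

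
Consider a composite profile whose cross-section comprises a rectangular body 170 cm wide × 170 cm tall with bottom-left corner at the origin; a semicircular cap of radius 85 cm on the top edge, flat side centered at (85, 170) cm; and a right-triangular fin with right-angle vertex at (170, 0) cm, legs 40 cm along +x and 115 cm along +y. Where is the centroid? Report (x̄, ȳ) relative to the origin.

rectangular body: A = 170 × 170 = 28900.00, centroid at (85.00, 85.00).
semicircular top: A = ½π·85² = 11349.00, centroid at (85.00, 206.08).
triangular fin: A = ½·40·115 = 2300.00, centroid at (183.33, 38.33).
ΣA = 42549.00 cm²
ΣAx̄ = (28900.00)(85.00) + (11349.00)(85.00) + (2300.00)(183.33) = 3842831.96 cm³
ΣAȳ = (28900.00)(85.00) + (11349.00)(206.08) + (2300.00)(38.33) = 4883413.92 cm³
x̄ = 3842831.96 / 42549.00 = 90.32 cm
ȳ = 4883413.92 / 42549.00 = 114.77 cm

x̄ = 90.32 cm, ȳ = 114.77 cm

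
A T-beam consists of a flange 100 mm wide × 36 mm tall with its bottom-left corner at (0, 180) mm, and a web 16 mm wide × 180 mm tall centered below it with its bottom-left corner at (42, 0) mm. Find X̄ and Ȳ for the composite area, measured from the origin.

web: A = 16 × 180 = 2880.00, centroid at (50.00, 90.00).
flange: A = 100 × 36 = 3600.00, centroid at (50.00, 198.00).
ΣA = 6480.00 mm²
ΣAX̄ = (2880.00)(50.00) + (3600.00)(50.00) = 324000.00 mm³
ΣAȲ = (2880.00)(90.00) + (3600.00)(198.00) = 972000.00 mm³
X̄ = 324000.00 / 6480.00 = 50.00 mm
Ȳ = 972000.00 / 6480.00 = 150.00 mm

X̄ = 50.00 mm, Ȳ = 150.00 mm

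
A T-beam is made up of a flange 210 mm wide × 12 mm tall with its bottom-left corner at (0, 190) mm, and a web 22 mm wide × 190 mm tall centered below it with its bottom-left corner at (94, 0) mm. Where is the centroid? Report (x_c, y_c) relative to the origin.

x_c = 105.00 mm, y_c = 132.99 mm

web: A = 22 × 190 = 4180.00, centroid at (105.00, 95.00).
flange: A = 210 × 12 = 2520.00, centroid at (105.00, 196.00).
ΣA = 6700.00 mm², ΣAx_c = 703500.00 mm³, ΣAy_c = 891020.00 mm³.
x_c = 703500.00/6700.00 = 105.00 mm; y_c = 891020.00/6700.00 = 132.99 mm.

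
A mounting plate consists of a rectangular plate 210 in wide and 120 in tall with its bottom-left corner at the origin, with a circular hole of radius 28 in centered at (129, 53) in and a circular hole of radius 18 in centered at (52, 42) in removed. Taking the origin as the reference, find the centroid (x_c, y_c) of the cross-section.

plate: A = 210 × 120 = 25200.00, centroid at (105.00, 60.00).
hole 1: A = −π·28² = -2463.01, centroid at (129.00, 53.00).
hole 2: A = −π·18² = -1017.88, centroid at (52.00, 42.00).
ΣA = 21719.12 in², ΣAx_c = 2275342.33 in³, ΣAy_c = 1338709.75 in³.
x_c = 2275342.33/21719.12 = 104.76 in; y_c = 1338709.75/21719.12 = 61.64 in.

x_c = 104.76 in, y_c = 61.64 in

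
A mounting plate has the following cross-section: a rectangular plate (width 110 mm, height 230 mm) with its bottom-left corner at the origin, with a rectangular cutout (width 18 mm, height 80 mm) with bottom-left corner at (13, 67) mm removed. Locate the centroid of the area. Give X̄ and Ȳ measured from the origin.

plate: A = 110 × 230 = 25300.00, centroid at (55.00, 115.00).
hole: A = −(18 × 80) = -1440.00, centroid at (22.00, 107.00).
ΣA = 23860.00 mm²
ΣAX̄ = (25300.00)(55.00) + (-1440.00)(22.00) = 1359820.00 mm³
ΣAȲ = (25300.00)(115.00) + (-1440.00)(107.00) = 2755420.00 mm³
X̄ = 1359820.00 / 23860.00 = 56.99 mm
Ȳ = 2755420.00 / 23860.00 = 115.48 mm

X̄ = 56.99 mm, Ȳ = 115.48 mm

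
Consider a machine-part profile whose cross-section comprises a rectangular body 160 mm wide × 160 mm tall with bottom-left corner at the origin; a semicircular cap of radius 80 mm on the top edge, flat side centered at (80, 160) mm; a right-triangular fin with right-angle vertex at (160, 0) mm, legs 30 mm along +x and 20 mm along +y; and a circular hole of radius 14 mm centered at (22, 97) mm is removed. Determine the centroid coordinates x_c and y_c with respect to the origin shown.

Part | A | x̄ᵢ | ȳᵢ | A·x̄ᵢ | A·ȳᵢ
rectangular body | 25600.00 | 80.00 | 80.00 | 2048000.00 | 2048000.00
semicircular top | 10053.10 | 80.00 | 193.95 | 804247.72 | 1949828.77
triangular fin | 300.00 | 170.00 | 6.67 | 51000.00 | 2000.00
hole | -615.75 | 22.00 | 97.00 | -13546.55 | -59727.96
Σ | 35337.34 |  |  | 2889701.17 | 3940100.81
x_c = 2889701.17 / 35337.34 = 81.77 mm
y_c = 3940100.81 / 35337.34 = 111.50 mm

x_c = 81.77 mm, y_c = 111.50 mm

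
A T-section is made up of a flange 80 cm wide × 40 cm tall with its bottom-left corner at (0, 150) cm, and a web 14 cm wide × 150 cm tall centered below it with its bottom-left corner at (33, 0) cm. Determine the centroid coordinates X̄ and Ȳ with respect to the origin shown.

X̄ = 40.00 cm, Ȳ = 132.36 cm

Part | A | x̄ᵢ | ȳᵢ | A·x̄ᵢ | A·ȳᵢ
web | 2100.00 | 40.00 | 75.00 | 84000.00 | 157500.00
flange | 3200.00 | 40.00 | 170.00 | 128000.00 | 544000.00
Σ | 5300.00 |  |  | 212000.00 | 701500.00
X̄ = 212000.00 / 5300.00 = 40.00 cm
Ȳ = 701500.00 / 5300.00 = 132.36 cm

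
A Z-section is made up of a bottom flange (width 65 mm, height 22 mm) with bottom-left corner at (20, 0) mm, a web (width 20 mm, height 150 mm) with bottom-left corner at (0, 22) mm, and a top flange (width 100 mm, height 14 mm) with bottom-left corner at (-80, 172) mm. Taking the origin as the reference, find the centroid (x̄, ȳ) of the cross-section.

x̄ = 10.82 mm, ȳ = 95.60 mm

bottom flange: A = 65 × 22 = 1430.00, centroid at (52.50, 11.00).
web: A = 20 × 150 = 3000.00, centroid at (10.00, 97.00).
top flange: A = 100 × 14 = 1400.00, centroid at (-30.00, 179.00).
ΣA = 5830.00 mm²
ΣAx̄ = (1430.00)(52.50) + (3000.00)(10.00) + (1400.00)(-30.00) = 63075.00 mm³
ΣAȳ = (1430.00)(11.00) + (3000.00)(97.00) + (1400.00)(179.00) = 557330.00 mm³
x̄ = 63075.00 / 5830.00 = 10.82 mm
ȳ = 557330.00 / 5830.00 = 95.60 mm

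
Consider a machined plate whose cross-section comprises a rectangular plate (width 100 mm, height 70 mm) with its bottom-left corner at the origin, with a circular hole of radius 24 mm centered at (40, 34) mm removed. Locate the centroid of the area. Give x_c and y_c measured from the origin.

plate: A = 100 × 70 = 7000.00, centroid at (50.00, 35.00).
hole: A = −π·24² = -1809.56, centroid at (40.00, 34.00).
ΣA = 5190.44 mm², ΣAx_c = 277617.71 mm³, ΣAy_c = 183475.05 mm³.
x_c = 277617.71/5190.44 = 53.49 mm; y_c = 183475.05/5190.44 = 35.35 mm.

x_c = 53.49 mm, y_c = 35.35 mm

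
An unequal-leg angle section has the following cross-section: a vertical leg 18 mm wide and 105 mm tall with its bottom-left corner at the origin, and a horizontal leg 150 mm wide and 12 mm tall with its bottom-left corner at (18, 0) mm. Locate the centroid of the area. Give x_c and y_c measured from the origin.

vertical leg: A = 18 × 105 = 1890.00, centroid at (9.00, 52.50).
horizontal leg: A = 150 × 12 = 1800.00, centroid at (93.00, 6.00).
ΣA = 3690.00 mm²
ΣAx_c = (1890.00)(9.00) + (1800.00)(93.00) = 184410.00 mm³
ΣAy_c = (1890.00)(52.50) + (1800.00)(6.00) = 110025.00 mm³
x_c = 184410.00 / 3690.00 = 49.98 mm
y_c = 110025.00 / 3690.00 = 29.82 mm

x_c = 49.98 mm, y_c = 29.82 mm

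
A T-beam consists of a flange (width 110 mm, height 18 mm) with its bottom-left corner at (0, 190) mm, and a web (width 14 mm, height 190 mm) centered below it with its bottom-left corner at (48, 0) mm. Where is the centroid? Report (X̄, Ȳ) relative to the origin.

web: A = 14 × 190 = 2660.00, centroid at (55.00, 95.00).
flange: A = 110 × 18 = 1980.00, centroid at (55.00, 199.00).
ΣA = 4640.00 mm²
ΣAX̄ = (2660.00)(55.00) + (1980.00)(55.00) = 255200.00 mm³
ΣAȲ = (2660.00)(95.00) + (1980.00)(199.00) = 646720.00 mm³
X̄ = 255200.00 / 4640.00 = 55.00 mm
Ȳ = 646720.00 / 4640.00 = 139.38 mm

X̄ = 55.00 mm, Ȳ = 139.38 mm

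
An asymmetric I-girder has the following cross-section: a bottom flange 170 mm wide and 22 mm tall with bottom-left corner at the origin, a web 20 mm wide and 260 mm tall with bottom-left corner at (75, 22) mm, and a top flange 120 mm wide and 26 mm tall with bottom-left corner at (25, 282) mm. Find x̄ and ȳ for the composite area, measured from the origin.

bottom flange: A = 170 × 22 = 3740.00, centroid at (85.00, 11.00).
web: A = 20 × 260 = 5200.00, centroid at (85.00, 152.00).
top flange: A = 120 × 26 = 3120.00, centroid at (85.00, 295.00).
ΣA = 12060.00 mm²
ΣAx̄ = (3740.00)(85.00) + (5200.00)(85.00) + (3120.00)(85.00) = 1025100.00 mm³
ΣAȳ = (3740.00)(11.00) + (5200.00)(152.00) + (3120.00)(295.00) = 1751940.00 mm³
x̄ = 1025100.00 / 12060.00 = 85.00 mm
ȳ = 1751940.00 / 12060.00 = 145.27 mm

x̄ = 85.00 mm, ȳ = 145.27 mm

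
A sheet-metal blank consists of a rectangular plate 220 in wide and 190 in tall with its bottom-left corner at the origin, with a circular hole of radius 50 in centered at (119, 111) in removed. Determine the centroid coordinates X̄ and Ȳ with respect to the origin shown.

Part | A | x̄ᵢ | ȳᵢ | A·x̄ᵢ | A·ȳᵢ
plate | 41800.00 | 110.00 | 95.00 | 4598000.00 | 3971000.00
hole | -7853.98 | 119.00 | 111.00 | -934623.81 | -871791.96
Σ | 33946.02 |  |  | 3663376.19 | 3099208.04
X̄ = 3663376.19 / 33946.02 = 107.92 in
Ȳ = 3099208.04 / 33946.02 = 91.30 in

X̄ = 107.92 in, Ȳ = 91.30 in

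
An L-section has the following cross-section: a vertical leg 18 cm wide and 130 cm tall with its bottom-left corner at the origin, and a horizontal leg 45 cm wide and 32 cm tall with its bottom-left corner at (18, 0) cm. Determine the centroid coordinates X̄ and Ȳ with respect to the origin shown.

vertical leg: A = 18 × 130 = 2340.00, centroid at (9.00, 65.00).
horizontal leg: A = 45 × 32 = 1440.00, centroid at (40.50, 16.00).
ΣA = 3780.00 cm²
ΣAX̄ = (2340.00)(9.00) + (1440.00)(40.50) = 79380.00 cm³
ΣAȲ = (2340.00)(65.00) + (1440.00)(16.00) = 175140.00 cm³
X̄ = 79380.00 / 3780.00 = 21.00 cm
Ȳ = 175140.00 / 3780.00 = 46.33 cm

X̄ = 21.00 cm, Ȳ = 46.33 cm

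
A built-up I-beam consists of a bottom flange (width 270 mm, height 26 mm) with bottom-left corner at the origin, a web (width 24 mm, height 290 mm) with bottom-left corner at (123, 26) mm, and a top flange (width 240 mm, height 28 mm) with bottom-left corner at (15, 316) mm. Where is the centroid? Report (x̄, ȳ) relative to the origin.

bottom flange: A = 270 × 26 = 7020.00, centroid at (135.00, 13.00).
web: A = 24 × 290 = 6960.00, centroid at (135.00, 171.00).
top flange: A = 240 × 28 = 6720.00, centroid at (135.00, 330.00).
ΣA = 20700.00 mm², ΣAx̄ = 2794500.00 mm³, ΣAȳ = 3499020.00 mm³.
x̄ = 2794500.00/20700.00 = 135.00 mm; ȳ = 3499020.00/20700.00 = 169.03 mm.

x̄ = 135.00 mm, ȳ = 169.03 mm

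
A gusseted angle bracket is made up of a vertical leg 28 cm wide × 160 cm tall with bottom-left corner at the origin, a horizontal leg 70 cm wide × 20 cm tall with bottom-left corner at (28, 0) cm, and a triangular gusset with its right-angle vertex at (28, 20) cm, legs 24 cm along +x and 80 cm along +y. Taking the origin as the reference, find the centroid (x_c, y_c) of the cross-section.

x_c = 27.12 cm, y_c = 60.99 cm

Part | A | x̄ᵢ | ȳᵢ | A·x̄ᵢ | A·ȳᵢ
vertical leg | 4480.00 | 14.00 | 80.00 | 62720.00 | 358400.00
horizontal leg | 1400.00 | 63.00 | 10.00 | 88200.00 | 14000.00
gusset | 960.00 | 36.00 | 46.67 | 34560.00 | 44800.00
Σ | 6840.00 |  |  | 185480.00 | 417200.00
x_c = 185480.00 / 6840.00 = 27.12 cm
y_c = 417200.00 / 6840.00 = 60.99 cm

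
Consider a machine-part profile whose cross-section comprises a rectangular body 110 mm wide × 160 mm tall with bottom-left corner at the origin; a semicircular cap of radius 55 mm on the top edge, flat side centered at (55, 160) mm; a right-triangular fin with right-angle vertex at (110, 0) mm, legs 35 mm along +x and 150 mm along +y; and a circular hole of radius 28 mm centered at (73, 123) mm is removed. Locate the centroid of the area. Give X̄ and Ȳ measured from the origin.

X̄ = 60.80 mm, Ȳ = 93.61 mm

rectangular body: A = 110 × 160 = 17600.00, centroid at (55.00, 80.00).
semicircular top: A = ½π·55² = 4751.66, centroid at (55.00, 183.34).
triangular fin: A = ½·35·150 = 2625.00, centroid at (121.67, 50.00).
hole: A = −π·28² = -2463.01, centroid at (73.00, 123.00).
ΣA = 22513.65 mm²
ΣAX̄ = (17600.00)(55.00) + (4751.66)(55.00) + (2625.00)(121.67) + (-2463.01)(73.00) = 1368916.61 mm³
ΣAȲ = (17600.00)(80.00) + (4751.66)(183.34) + (2625.00)(50.00) + (-2463.01)(123.00) = 2107482.03 mm³
X̄ = 1368916.61 / 22513.65 = 60.80 mm
Ȳ = 2107482.03 / 22513.65 = 93.61 mm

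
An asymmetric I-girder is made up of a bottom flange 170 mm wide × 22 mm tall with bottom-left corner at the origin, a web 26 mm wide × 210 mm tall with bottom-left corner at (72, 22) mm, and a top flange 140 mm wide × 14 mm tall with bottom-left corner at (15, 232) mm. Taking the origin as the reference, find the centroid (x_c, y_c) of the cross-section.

bottom flange: A = 170 × 22 = 3740.00, centroid at (85.00, 11.00).
web: A = 26 × 210 = 5460.00, centroid at (85.00, 127.00).
top flange: A = 140 × 14 = 1960.00, centroid at (85.00, 239.00).
ΣA = 11160.00 mm²
ΣAx_c = (3740.00)(85.00) + (5460.00)(85.00) + (1960.00)(85.00) = 948600.00 mm³
ΣAy_c = (3740.00)(11.00) + (5460.00)(127.00) + (1960.00)(239.00) = 1203000.00 mm³
x_c = 948600.00 / 11160.00 = 85.00 mm
y_c = 1203000.00 / 11160.00 = 107.80 mm

x_c = 85.00 mm, y_c = 107.80 mm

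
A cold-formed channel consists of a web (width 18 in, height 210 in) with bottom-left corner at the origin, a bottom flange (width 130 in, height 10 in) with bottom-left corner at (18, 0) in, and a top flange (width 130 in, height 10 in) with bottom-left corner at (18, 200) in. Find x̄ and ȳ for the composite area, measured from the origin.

Part | A | x̄ᵢ | ȳᵢ | A·x̄ᵢ | A·ȳᵢ
web | 3780.00 | 9.00 | 105.00 | 34020.00 | 396900.00
bottom flange | 1300.00 | 83.00 | 5.00 | 107900.00 | 6500.00
top flange | 1300.00 | 83.00 | 205.00 | 107900.00 | 266500.00
Σ | 6380.00 |  |  | 249820.00 | 669900.00
x̄ = 249820.00 / 6380.00 = 39.16 in
ȳ = 669900.00 / 6380.00 = 105.00 in

x̄ = 39.16 in, ȳ = 105.00 in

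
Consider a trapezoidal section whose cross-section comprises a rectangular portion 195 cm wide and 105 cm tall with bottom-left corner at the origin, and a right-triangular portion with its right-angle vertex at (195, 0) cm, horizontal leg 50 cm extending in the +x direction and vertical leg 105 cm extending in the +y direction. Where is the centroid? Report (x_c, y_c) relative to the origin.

x_c = 110.47 cm, y_c = 50.51 cm

rectangular portion: A = 195 × 105 = 20475.00, centroid at (97.50, 52.50).
triangular portion: A = ½·50·105 = 2625.00, centroid at (211.67, 35.00).
ΣA = 23100.00 cm², ΣAx_c = 2551937.50 cm³, ΣAy_c = 1166812.50 cm³.
x_c = 2551937.50/23100.00 = 110.47 cm; y_c = 1166812.50/23100.00 = 50.51 cm.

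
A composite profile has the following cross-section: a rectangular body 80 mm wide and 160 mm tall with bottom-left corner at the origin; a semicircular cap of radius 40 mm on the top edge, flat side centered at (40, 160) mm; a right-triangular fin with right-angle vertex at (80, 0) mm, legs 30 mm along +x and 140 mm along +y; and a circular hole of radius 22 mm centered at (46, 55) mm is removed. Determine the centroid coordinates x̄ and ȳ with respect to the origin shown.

rectangular body: A = 80 × 160 = 12800.00, centroid at (40.00, 80.00).
semicircular top: A = ½π·40² = 2513.27, centroid at (40.00, 176.98).
triangular fin: A = ½·30·140 = 2100.00, centroid at (90.00, 46.67).
hole: A = −π·22² = -1520.53, centroid at (46.00, 55.00).
ΣA = 15892.74 mm²
ΣAx̄ = (12800.00)(40.00) + (2513.27)(40.00) + (2100.00)(90.00) + (-1520.53)(46.00) = 731586.55 mm³
ΣAȳ = (12800.00)(80.00) + (2513.27)(176.98) + (2100.00)(46.67) + (-1520.53)(55.00) = 1483161.33 mm³
x̄ = 731586.55 / 15892.74 = 46.03 mm
ȳ = 1483161.33 / 15892.74 = 93.32 mm

x̄ = 46.03 mm, ȳ = 93.32 mm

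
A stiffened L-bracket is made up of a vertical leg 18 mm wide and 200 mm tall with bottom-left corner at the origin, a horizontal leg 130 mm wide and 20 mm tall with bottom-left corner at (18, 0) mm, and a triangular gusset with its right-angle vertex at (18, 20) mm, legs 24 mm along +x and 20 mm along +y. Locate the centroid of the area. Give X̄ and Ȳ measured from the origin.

vertical leg: A = 18 × 200 = 3600.00, centroid at (9.00, 100.00).
horizontal leg: A = 130 × 20 = 2600.00, centroid at (83.00, 10.00).
gusset: A = ½·24·20 = 240.00, centroid at (26.00, 26.67).
ΣA = 6440.00 mm²
ΣAX̄ = (3600.00)(9.00) + (2600.00)(83.00) + (240.00)(26.00) = 254440.00 mm³
ΣAȲ = (3600.00)(100.00) + (2600.00)(10.00) + (240.00)(26.67) = 392400.00 mm³
X̄ = 254440.00 / 6440.00 = 39.51 mm
Ȳ = 392400.00 / 6440.00 = 60.93 mm

X̄ = 39.51 mm, Ȳ = 60.93 mm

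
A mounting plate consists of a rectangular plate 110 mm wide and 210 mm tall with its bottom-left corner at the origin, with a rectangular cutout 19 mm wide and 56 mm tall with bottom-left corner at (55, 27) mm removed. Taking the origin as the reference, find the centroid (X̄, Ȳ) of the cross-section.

plate: A = 110 × 210 = 23100.00, centroid at (55.00, 105.00).
hole: A = −(19 × 56) = -1064.00, centroid at (64.50, 55.00).
ΣA = 22036.00 mm²
ΣAX̄ = (23100.00)(55.00) + (-1064.00)(64.50) = 1201872.00 mm³
ΣAȲ = (23100.00)(105.00) + (-1064.00)(55.00) = 2366980.00 mm³
X̄ = 1201872.00 / 22036.00 = 54.54 mm
Ȳ = 2366980.00 / 22036.00 = 107.41 mm

X̄ = 54.54 mm, Ȳ = 107.41 mm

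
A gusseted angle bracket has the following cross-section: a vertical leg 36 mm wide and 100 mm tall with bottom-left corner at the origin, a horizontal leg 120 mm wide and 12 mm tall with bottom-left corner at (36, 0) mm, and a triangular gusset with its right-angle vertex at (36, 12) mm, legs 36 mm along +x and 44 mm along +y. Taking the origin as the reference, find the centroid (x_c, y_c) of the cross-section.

x_c = 41.33 mm, y_c = 35.97 mm

vertical leg: A = 36 × 100 = 3600.00, centroid at (18.00, 50.00).
horizontal leg: A = 120 × 12 = 1440.00, centroid at (96.00, 6.00).
gusset: A = ½·36·44 = 792.00, centroid at (48.00, 26.67).
ΣA = 5832.00 mm², ΣAx_c = 241056.00 mm³, ΣAy_c = 209760.00 mm³.
x_c = 241056.00/5832.00 = 41.33 mm; y_c = 209760.00/5832.00 = 35.97 mm.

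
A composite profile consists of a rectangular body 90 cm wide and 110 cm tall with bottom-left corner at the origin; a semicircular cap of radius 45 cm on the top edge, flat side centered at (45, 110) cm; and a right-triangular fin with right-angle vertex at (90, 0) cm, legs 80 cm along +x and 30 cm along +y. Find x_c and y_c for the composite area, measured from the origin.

rectangular body: A = 90 × 110 = 9900.00, centroid at (45.00, 55.00).
semicircular top: A = ½π·45² = 3180.86, centroid at (45.00, 129.10).
triangular fin: A = ½·80·30 = 1200.00, centroid at (116.67, 10.00).
ΣA = 14280.86 cm², ΣAx_c = 728638.82 cm³, ΣAy_c = 967144.88 cm³.
x_c = 728638.82/14280.86 = 51.02 cm; y_c = 967144.88/14280.86 = 67.72 cm.

x_c = 51.02 cm, y_c = 67.72 cm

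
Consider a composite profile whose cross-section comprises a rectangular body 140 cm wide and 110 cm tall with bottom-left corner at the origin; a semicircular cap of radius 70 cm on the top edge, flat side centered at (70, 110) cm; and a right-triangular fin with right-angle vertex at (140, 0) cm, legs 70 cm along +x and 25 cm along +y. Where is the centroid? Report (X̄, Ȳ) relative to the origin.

Part | A | x̄ᵢ | ȳᵢ | A·x̄ᵢ | A·ȳᵢ
rectangular body | 15400.00 | 70.00 | 55.00 | 1078000.00 | 847000.00
semicircular top | 7696.90 | 70.00 | 139.71 | 538783.14 | 1075325.89
triangular fin | 875.00 | 163.33 | 8.33 | 142916.67 | 7291.67
Σ | 23971.90 |  |  | 1759699.81 | 1929617.55
X̄ = 1759699.81 / 23971.90 = 73.41 cm
Ȳ = 1929617.55 / 23971.90 = 80.49 cm

X̄ = 73.41 cm, Ȳ = 80.49 cm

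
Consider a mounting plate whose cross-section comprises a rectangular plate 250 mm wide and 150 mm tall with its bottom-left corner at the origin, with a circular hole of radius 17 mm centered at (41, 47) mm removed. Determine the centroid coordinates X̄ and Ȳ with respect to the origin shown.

X̄ = 127.08 mm, Ȳ = 75.69 mm

Part | A | x̄ᵢ | ȳᵢ | A·x̄ᵢ | A·ȳᵢ
plate | 37500.00 | 125.00 | 75.00 | 4687500.00 | 2812500.00
hole | -907.92 | 41.00 | 47.00 | -37224.73 | -42672.25
Σ | 36592.08 |  |  | 4650275.27 | 2769827.75
X̄ = 4650275.27 / 36592.08 = 127.08 mm
Ȳ = 2769827.75 / 36592.08 = 75.69 mm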